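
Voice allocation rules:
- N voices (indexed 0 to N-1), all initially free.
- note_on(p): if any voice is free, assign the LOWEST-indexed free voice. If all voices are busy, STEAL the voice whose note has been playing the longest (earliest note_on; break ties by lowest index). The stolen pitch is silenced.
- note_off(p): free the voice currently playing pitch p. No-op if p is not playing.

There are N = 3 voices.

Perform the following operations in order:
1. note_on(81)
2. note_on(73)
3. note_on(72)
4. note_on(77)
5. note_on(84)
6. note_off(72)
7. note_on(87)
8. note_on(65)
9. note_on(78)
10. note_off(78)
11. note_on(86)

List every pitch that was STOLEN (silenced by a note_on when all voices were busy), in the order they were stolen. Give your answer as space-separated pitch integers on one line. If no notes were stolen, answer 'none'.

Answer: 81 73 77 84

Derivation:
Op 1: note_on(81): voice 0 is free -> assigned | voices=[81 - -]
Op 2: note_on(73): voice 1 is free -> assigned | voices=[81 73 -]
Op 3: note_on(72): voice 2 is free -> assigned | voices=[81 73 72]
Op 4: note_on(77): all voices busy, STEAL voice 0 (pitch 81, oldest) -> assign | voices=[77 73 72]
Op 5: note_on(84): all voices busy, STEAL voice 1 (pitch 73, oldest) -> assign | voices=[77 84 72]
Op 6: note_off(72): free voice 2 | voices=[77 84 -]
Op 7: note_on(87): voice 2 is free -> assigned | voices=[77 84 87]
Op 8: note_on(65): all voices busy, STEAL voice 0 (pitch 77, oldest) -> assign | voices=[65 84 87]
Op 9: note_on(78): all voices busy, STEAL voice 1 (pitch 84, oldest) -> assign | voices=[65 78 87]
Op 10: note_off(78): free voice 1 | voices=[65 - 87]
Op 11: note_on(86): voice 1 is free -> assigned | voices=[65 86 87]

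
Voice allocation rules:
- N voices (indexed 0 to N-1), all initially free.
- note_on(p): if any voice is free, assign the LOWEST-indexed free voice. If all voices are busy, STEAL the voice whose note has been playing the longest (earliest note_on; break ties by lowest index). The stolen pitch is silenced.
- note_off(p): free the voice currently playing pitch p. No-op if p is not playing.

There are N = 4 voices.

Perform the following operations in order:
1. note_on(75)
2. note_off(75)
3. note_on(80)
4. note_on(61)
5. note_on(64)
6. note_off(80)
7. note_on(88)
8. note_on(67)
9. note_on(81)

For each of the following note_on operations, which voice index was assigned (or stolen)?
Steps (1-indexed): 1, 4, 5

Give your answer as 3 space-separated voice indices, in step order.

Op 1: note_on(75): voice 0 is free -> assigned | voices=[75 - - -]
Op 2: note_off(75): free voice 0 | voices=[- - - -]
Op 3: note_on(80): voice 0 is free -> assigned | voices=[80 - - -]
Op 4: note_on(61): voice 1 is free -> assigned | voices=[80 61 - -]
Op 5: note_on(64): voice 2 is free -> assigned | voices=[80 61 64 -]
Op 6: note_off(80): free voice 0 | voices=[- 61 64 -]
Op 7: note_on(88): voice 0 is free -> assigned | voices=[88 61 64 -]
Op 8: note_on(67): voice 3 is free -> assigned | voices=[88 61 64 67]
Op 9: note_on(81): all voices busy, STEAL voice 1 (pitch 61, oldest) -> assign | voices=[88 81 64 67]

Answer: 0 1 2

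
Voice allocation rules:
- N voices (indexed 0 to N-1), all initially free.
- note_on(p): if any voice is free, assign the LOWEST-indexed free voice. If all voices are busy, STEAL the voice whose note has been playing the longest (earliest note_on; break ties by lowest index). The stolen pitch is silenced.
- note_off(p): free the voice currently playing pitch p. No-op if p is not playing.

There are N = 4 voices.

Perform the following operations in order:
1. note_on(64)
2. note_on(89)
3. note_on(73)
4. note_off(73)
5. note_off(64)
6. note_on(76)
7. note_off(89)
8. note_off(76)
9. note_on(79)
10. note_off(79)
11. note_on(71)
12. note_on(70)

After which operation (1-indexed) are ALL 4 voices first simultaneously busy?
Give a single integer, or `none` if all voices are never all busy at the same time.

Op 1: note_on(64): voice 0 is free -> assigned | voices=[64 - - -]
Op 2: note_on(89): voice 1 is free -> assigned | voices=[64 89 - -]
Op 3: note_on(73): voice 2 is free -> assigned | voices=[64 89 73 -]
Op 4: note_off(73): free voice 2 | voices=[64 89 - -]
Op 5: note_off(64): free voice 0 | voices=[- 89 - -]
Op 6: note_on(76): voice 0 is free -> assigned | voices=[76 89 - -]
Op 7: note_off(89): free voice 1 | voices=[76 - - -]
Op 8: note_off(76): free voice 0 | voices=[- - - -]
Op 9: note_on(79): voice 0 is free -> assigned | voices=[79 - - -]
Op 10: note_off(79): free voice 0 | voices=[- - - -]
Op 11: note_on(71): voice 0 is free -> assigned | voices=[71 - - -]
Op 12: note_on(70): voice 1 is free -> assigned | voices=[71 70 - -]

Answer: none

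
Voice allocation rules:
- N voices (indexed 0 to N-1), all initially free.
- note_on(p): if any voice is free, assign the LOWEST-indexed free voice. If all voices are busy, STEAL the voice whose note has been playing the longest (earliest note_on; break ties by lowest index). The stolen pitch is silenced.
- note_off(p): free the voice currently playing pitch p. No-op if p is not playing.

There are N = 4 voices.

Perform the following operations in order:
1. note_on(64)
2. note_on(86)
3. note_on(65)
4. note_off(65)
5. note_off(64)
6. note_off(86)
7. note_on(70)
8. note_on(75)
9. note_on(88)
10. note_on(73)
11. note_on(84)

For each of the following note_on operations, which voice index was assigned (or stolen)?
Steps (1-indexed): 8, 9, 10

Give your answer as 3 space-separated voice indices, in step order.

Op 1: note_on(64): voice 0 is free -> assigned | voices=[64 - - -]
Op 2: note_on(86): voice 1 is free -> assigned | voices=[64 86 - -]
Op 3: note_on(65): voice 2 is free -> assigned | voices=[64 86 65 -]
Op 4: note_off(65): free voice 2 | voices=[64 86 - -]
Op 5: note_off(64): free voice 0 | voices=[- 86 - -]
Op 6: note_off(86): free voice 1 | voices=[- - - -]
Op 7: note_on(70): voice 0 is free -> assigned | voices=[70 - - -]
Op 8: note_on(75): voice 1 is free -> assigned | voices=[70 75 - -]
Op 9: note_on(88): voice 2 is free -> assigned | voices=[70 75 88 -]
Op 10: note_on(73): voice 3 is free -> assigned | voices=[70 75 88 73]
Op 11: note_on(84): all voices busy, STEAL voice 0 (pitch 70, oldest) -> assign | voices=[84 75 88 73]

Answer: 1 2 3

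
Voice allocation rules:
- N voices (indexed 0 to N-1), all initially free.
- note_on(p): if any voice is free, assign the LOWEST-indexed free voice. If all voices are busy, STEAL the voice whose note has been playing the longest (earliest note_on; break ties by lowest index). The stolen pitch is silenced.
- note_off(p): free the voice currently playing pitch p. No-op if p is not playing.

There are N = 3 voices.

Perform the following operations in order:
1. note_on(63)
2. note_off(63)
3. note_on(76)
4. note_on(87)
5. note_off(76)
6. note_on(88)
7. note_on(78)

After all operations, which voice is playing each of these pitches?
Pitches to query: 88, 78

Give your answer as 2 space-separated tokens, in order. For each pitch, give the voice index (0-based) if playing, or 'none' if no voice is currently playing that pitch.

Answer: 0 2

Derivation:
Op 1: note_on(63): voice 0 is free -> assigned | voices=[63 - -]
Op 2: note_off(63): free voice 0 | voices=[- - -]
Op 3: note_on(76): voice 0 is free -> assigned | voices=[76 - -]
Op 4: note_on(87): voice 1 is free -> assigned | voices=[76 87 -]
Op 5: note_off(76): free voice 0 | voices=[- 87 -]
Op 6: note_on(88): voice 0 is free -> assigned | voices=[88 87 -]
Op 7: note_on(78): voice 2 is free -> assigned | voices=[88 87 78]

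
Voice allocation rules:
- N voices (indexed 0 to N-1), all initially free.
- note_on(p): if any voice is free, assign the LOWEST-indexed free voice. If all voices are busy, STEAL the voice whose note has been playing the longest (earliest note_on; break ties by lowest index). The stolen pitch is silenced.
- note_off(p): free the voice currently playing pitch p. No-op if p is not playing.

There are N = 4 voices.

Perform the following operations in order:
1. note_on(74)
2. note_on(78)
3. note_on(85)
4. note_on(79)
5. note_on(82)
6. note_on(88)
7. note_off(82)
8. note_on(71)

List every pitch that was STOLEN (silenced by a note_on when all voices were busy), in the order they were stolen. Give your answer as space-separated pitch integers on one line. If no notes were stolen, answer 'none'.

Answer: 74 78

Derivation:
Op 1: note_on(74): voice 0 is free -> assigned | voices=[74 - - -]
Op 2: note_on(78): voice 1 is free -> assigned | voices=[74 78 - -]
Op 3: note_on(85): voice 2 is free -> assigned | voices=[74 78 85 -]
Op 4: note_on(79): voice 3 is free -> assigned | voices=[74 78 85 79]
Op 5: note_on(82): all voices busy, STEAL voice 0 (pitch 74, oldest) -> assign | voices=[82 78 85 79]
Op 6: note_on(88): all voices busy, STEAL voice 1 (pitch 78, oldest) -> assign | voices=[82 88 85 79]
Op 7: note_off(82): free voice 0 | voices=[- 88 85 79]
Op 8: note_on(71): voice 0 is free -> assigned | voices=[71 88 85 79]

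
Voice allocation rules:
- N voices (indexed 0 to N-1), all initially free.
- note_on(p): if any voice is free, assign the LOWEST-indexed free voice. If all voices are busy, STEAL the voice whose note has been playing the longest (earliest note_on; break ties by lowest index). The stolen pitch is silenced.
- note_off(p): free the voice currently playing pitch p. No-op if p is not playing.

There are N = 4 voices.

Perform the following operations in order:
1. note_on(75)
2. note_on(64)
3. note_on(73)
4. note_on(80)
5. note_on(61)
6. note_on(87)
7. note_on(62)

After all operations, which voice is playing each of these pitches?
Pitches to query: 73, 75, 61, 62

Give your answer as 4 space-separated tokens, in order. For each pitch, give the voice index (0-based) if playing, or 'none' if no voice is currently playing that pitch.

Answer: none none 0 2

Derivation:
Op 1: note_on(75): voice 0 is free -> assigned | voices=[75 - - -]
Op 2: note_on(64): voice 1 is free -> assigned | voices=[75 64 - -]
Op 3: note_on(73): voice 2 is free -> assigned | voices=[75 64 73 -]
Op 4: note_on(80): voice 3 is free -> assigned | voices=[75 64 73 80]
Op 5: note_on(61): all voices busy, STEAL voice 0 (pitch 75, oldest) -> assign | voices=[61 64 73 80]
Op 6: note_on(87): all voices busy, STEAL voice 1 (pitch 64, oldest) -> assign | voices=[61 87 73 80]
Op 7: note_on(62): all voices busy, STEAL voice 2 (pitch 73, oldest) -> assign | voices=[61 87 62 80]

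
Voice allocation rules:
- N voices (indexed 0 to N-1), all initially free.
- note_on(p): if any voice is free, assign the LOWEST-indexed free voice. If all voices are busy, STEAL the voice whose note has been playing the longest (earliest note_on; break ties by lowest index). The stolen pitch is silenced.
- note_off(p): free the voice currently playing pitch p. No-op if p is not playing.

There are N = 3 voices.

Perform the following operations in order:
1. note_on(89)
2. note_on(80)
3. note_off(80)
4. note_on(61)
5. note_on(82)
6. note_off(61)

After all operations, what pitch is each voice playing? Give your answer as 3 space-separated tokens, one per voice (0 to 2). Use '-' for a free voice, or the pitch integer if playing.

Answer: 89 - 82

Derivation:
Op 1: note_on(89): voice 0 is free -> assigned | voices=[89 - -]
Op 2: note_on(80): voice 1 is free -> assigned | voices=[89 80 -]
Op 3: note_off(80): free voice 1 | voices=[89 - -]
Op 4: note_on(61): voice 1 is free -> assigned | voices=[89 61 -]
Op 5: note_on(82): voice 2 is free -> assigned | voices=[89 61 82]
Op 6: note_off(61): free voice 1 | voices=[89 - 82]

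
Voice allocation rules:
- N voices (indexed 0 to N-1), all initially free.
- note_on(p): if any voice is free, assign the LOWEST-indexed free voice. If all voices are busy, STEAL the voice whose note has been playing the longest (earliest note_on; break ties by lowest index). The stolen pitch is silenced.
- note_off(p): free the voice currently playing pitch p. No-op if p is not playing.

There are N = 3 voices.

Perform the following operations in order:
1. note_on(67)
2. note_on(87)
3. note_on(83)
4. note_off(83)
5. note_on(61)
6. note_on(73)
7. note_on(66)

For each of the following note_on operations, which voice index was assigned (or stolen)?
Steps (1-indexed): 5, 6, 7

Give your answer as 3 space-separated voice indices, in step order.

Answer: 2 0 1

Derivation:
Op 1: note_on(67): voice 0 is free -> assigned | voices=[67 - -]
Op 2: note_on(87): voice 1 is free -> assigned | voices=[67 87 -]
Op 3: note_on(83): voice 2 is free -> assigned | voices=[67 87 83]
Op 4: note_off(83): free voice 2 | voices=[67 87 -]
Op 5: note_on(61): voice 2 is free -> assigned | voices=[67 87 61]
Op 6: note_on(73): all voices busy, STEAL voice 0 (pitch 67, oldest) -> assign | voices=[73 87 61]
Op 7: note_on(66): all voices busy, STEAL voice 1 (pitch 87, oldest) -> assign | voices=[73 66 61]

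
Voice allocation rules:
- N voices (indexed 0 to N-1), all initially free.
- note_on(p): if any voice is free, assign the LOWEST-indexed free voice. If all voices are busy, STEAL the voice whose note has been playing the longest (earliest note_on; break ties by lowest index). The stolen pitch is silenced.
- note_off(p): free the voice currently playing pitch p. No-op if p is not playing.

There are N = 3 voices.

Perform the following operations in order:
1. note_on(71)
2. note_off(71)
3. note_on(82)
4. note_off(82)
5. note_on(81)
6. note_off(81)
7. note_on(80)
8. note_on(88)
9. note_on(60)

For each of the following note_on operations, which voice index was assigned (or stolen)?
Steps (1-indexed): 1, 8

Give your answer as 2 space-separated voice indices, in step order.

Answer: 0 1

Derivation:
Op 1: note_on(71): voice 0 is free -> assigned | voices=[71 - -]
Op 2: note_off(71): free voice 0 | voices=[- - -]
Op 3: note_on(82): voice 0 is free -> assigned | voices=[82 - -]
Op 4: note_off(82): free voice 0 | voices=[- - -]
Op 5: note_on(81): voice 0 is free -> assigned | voices=[81 - -]
Op 6: note_off(81): free voice 0 | voices=[- - -]
Op 7: note_on(80): voice 0 is free -> assigned | voices=[80 - -]
Op 8: note_on(88): voice 1 is free -> assigned | voices=[80 88 -]
Op 9: note_on(60): voice 2 is free -> assigned | voices=[80 88 60]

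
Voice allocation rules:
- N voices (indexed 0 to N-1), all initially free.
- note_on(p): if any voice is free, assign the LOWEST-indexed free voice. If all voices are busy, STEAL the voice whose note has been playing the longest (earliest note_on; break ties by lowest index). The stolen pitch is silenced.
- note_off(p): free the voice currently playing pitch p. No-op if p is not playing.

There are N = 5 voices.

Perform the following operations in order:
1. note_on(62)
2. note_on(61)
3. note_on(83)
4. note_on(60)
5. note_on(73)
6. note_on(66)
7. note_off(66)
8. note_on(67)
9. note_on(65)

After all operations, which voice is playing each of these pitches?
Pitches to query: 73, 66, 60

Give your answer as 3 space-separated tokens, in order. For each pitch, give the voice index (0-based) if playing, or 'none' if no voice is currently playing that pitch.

Op 1: note_on(62): voice 0 is free -> assigned | voices=[62 - - - -]
Op 2: note_on(61): voice 1 is free -> assigned | voices=[62 61 - - -]
Op 3: note_on(83): voice 2 is free -> assigned | voices=[62 61 83 - -]
Op 4: note_on(60): voice 3 is free -> assigned | voices=[62 61 83 60 -]
Op 5: note_on(73): voice 4 is free -> assigned | voices=[62 61 83 60 73]
Op 6: note_on(66): all voices busy, STEAL voice 0 (pitch 62, oldest) -> assign | voices=[66 61 83 60 73]
Op 7: note_off(66): free voice 0 | voices=[- 61 83 60 73]
Op 8: note_on(67): voice 0 is free -> assigned | voices=[67 61 83 60 73]
Op 9: note_on(65): all voices busy, STEAL voice 1 (pitch 61, oldest) -> assign | voices=[67 65 83 60 73]

Answer: 4 none 3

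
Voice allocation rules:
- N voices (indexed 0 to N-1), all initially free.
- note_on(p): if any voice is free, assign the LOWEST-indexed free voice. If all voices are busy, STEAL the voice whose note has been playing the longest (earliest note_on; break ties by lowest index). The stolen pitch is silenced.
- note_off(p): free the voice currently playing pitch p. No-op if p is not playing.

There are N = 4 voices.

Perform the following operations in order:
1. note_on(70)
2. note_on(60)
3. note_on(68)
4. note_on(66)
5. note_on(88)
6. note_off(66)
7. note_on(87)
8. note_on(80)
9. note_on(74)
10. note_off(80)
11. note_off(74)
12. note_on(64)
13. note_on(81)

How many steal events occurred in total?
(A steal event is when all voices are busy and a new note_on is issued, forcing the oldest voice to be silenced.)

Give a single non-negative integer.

Op 1: note_on(70): voice 0 is free -> assigned | voices=[70 - - -]
Op 2: note_on(60): voice 1 is free -> assigned | voices=[70 60 - -]
Op 3: note_on(68): voice 2 is free -> assigned | voices=[70 60 68 -]
Op 4: note_on(66): voice 3 is free -> assigned | voices=[70 60 68 66]
Op 5: note_on(88): all voices busy, STEAL voice 0 (pitch 70, oldest) -> assign | voices=[88 60 68 66]
Op 6: note_off(66): free voice 3 | voices=[88 60 68 -]
Op 7: note_on(87): voice 3 is free -> assigned | voices=[88 60 68 87]
Op 8: note_on(80): all voices busy, STEAL voice 1 (pitch 60, oldest) -> assign | voices=[88 80 68 87]
Op 9: note_on(74): all voices busy, STEAL voice 2 (pitch 68, oldest) -> assign | voices=[88 80 74 87]
Op 10: note_off(80): free voice 1 | voices=[88 - 74 87]
Op 11: note_off(74): free voice 2 | voices=[88 - - 87]
Op 12: note_on(64): voice 1 is free -> assigned | voices=[88 64 - 87]
Op 13: note_on(81): voice 2 is free -> assigned | voices=[88 64 81 87]

Answer: 3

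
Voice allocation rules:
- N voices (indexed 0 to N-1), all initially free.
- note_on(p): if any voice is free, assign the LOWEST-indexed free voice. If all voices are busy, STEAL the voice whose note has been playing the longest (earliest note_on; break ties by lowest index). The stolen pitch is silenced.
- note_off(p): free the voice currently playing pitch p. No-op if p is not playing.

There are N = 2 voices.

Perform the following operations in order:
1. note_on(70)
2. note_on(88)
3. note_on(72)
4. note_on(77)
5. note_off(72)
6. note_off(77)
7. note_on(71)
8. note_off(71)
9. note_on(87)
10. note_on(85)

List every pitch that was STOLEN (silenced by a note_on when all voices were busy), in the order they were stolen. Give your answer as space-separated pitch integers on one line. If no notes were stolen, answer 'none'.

Op 1: note_on(70): voice 0 is free -> assigned | voices=[70 -]
Op 2: note_on(88): voice 1 is free -> assigned | voices=[70 88]
Op 3: note_on(72): all voices busy, STEAL voice 0 (pitch 70, oldest) -> assign | voices=[72 88]
Op 4: note_on(77): all voices busy, STEAL voice 1 (pitch 88, oldest) -> assign | voices=[72 77]
Op 5: note_off(72): free voice 0 | voices=[- 77]
Op 6: note_off(77): free voice 1 | voices=[- -]
Op 7: note_on(71): voice 0 is free -> assigned | voices=[71 -]
Op 8: note_off(71): free voice 0 | voices=[- -]
Op 9: note_on(87): voice 0 is free -> assigned | voices=[87 -]
Op 10: note_on(85): voice 1 is free -> assigned | voices=[87 85]

Answer: 70 88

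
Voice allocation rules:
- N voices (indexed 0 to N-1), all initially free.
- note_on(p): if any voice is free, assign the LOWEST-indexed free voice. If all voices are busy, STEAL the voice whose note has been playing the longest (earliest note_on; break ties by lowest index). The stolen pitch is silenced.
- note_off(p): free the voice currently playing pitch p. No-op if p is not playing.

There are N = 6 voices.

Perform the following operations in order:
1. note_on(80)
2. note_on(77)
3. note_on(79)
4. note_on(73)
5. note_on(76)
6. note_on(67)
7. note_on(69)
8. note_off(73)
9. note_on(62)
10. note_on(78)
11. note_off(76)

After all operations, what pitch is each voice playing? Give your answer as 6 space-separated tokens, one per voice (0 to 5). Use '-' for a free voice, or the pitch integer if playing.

Op 1: note_on(80): voice 0 is free -> assigned | voices=[80 - - - - -]
Op 2: note_on(77): voice 1 is free -> assigned | voices=[80 77 - - - -]
Op 3: note_on(79): voice 2 is free -> assigned | voices=[80 77 79 - - -]
Op 4: note_on(73): voice 3 is free -> assigned | voices=[80 77 79 73 - -]
Op 5: note_on(76): voice 4 is free -> assigned | voices=[80 77 79 73 76 -]
Op 6: note_on(67): voice 5 is free -> assigned | voices=[80 77 79 73 76 67]
Op 7: note_on(69): all voices busy, STEAL voice 0 (pitch 80, oldest) -> assign | voices=[69 77 79 73 76 67]
Op 8: note_off(73): free voice 3 | voices=[69 77 79 - 76 67]
Op 9: note_on(62): voice 3 is free -> assigned | voices=[69 77 79 62 76 67]
Op 10: note_on(78): all voices busy, STEAL voice 1 (pitch 77, oldest) -> assign | voices=[69 78 79 62 76 67]
Op 11: note_off(76): free voice 4 | voices=[69 78 79 62 - 67]

Answer: 69 78 79 62 - 67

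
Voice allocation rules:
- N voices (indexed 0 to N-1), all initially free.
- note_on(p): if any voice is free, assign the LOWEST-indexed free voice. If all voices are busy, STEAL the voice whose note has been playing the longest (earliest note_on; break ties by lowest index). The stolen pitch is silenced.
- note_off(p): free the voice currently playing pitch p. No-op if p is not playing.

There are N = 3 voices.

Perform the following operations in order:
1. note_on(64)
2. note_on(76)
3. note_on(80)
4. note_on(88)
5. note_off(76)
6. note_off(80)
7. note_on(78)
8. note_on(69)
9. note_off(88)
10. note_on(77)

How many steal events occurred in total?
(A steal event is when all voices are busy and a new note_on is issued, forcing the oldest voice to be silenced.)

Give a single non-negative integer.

Answer: 1

Derivation:
Op 1: note_on(64): voice 0 is free -> assigned | voices=[64 - -]
Op 2: note_on(76): voice 1 is free -> assigned | voices=[64 76 -]
Op 3: note_on(80): voice 2 is free -> assigned | voices=[64 76 80]
Op 4: note_on(88): all voices busy, STEAL voice 0 (pitch 64, oldest) -> assign | voices=[88 76 80]
Op 5: note_off(76): free voice 1 | voices=[88 - 80]
Op 6: note_off(80): free voice 2 | voices=[88 - -]
Op 7: note_on(78): voice 1 is free -> assigned | voices=[88 78 -]
Op 8: note_on(69): voice 2 is free -> assigned | voices=[88 78 69]
Op 9: note_off(88): free voice 0 | voices=[- 78 69]
Op 10: note_on(77): voice 0 is free -> assigned | voices=[77 78 69]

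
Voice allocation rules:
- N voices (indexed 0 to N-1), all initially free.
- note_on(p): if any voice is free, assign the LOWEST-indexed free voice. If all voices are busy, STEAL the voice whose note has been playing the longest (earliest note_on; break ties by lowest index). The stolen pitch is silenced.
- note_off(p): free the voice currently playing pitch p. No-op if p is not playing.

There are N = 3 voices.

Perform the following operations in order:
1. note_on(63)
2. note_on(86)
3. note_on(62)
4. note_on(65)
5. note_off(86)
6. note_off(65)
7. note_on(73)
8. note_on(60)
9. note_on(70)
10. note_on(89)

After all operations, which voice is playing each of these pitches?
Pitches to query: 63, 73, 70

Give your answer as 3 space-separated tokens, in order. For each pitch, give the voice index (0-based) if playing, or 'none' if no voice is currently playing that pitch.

Op 1: note_on(63): voice 0 is free -> assigned | voices=[63 - -]
Op 2: note_on(86): voice 1 is free -> assigned | voices=[63 86 -]
Op 3: note_on(62): voice 2 is free -> assigned | voices=[63 86 62]
Op 4: note_on(65): all voices busy, STEAL voice 0 (pitch 63, oldest) -> assign | voices=[65 86 62]
Op 5: note_off(86): free voice 1 | voices=[65 - 62]
Op 6: note_off(65): free voice 0 | voices=[- - 62]
Op 7: note_on(73): voice 0 is free -> assigned | voices=[73 - 62]
Op 8: note_on(60): voice 1 is free -> assigned | voices=[73 60 62]
Op 9: note_on(70): all voices busy, STEAL voice 2 (pitch 62, oldest) -> assign | voices=[73 60 70]
Op 10: note_on(89): all voices busy, STEAL voice 0 (pitch 73, oldest) -> assign | voices=[89 60 70]

Answer: none none 2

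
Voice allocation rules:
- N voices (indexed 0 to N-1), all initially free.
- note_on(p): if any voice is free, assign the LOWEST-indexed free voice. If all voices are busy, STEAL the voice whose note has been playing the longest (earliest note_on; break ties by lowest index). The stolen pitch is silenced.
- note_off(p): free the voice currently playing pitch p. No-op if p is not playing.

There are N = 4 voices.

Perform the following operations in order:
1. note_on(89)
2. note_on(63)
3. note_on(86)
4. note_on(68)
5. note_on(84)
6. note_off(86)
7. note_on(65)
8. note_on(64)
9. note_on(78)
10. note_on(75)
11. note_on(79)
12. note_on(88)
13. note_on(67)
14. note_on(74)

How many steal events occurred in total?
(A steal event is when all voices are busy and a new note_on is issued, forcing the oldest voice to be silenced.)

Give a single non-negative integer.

Op 1: note_on(89): voice 0 is free -> assigned | voices=[89 - - -]
Op 2: note_on(63): voice 1 is free -> assigned | voices=[89 63 - -]
Op 3: note_on(86): voice 2 is free -> assigned | voices=[89 63 86 -]
Op 4: note_on(68): voice 3 is free -> assigned | voices=[89 63 86 68]
Op 5: note_on(84): all voices busy, STEAL voice 0 (pitch 89, oldest) -> assign | voices=[84 63 86 68]
Op 6: note_off(86): free voice 2 | voices=[84 63 - 68]
Op 7: note_on(65): voice 2 is free -> assigned | voices=[84 63 65 68]
Op 8: note_on(64): all voices busy, STEAL voice 1 (pitch 63, oldest) -> assign | voices=[84 64 65 68]
Op 9: note_on(78): all voices busy, STEAL voice 3 (pitch 68, oldest) -> assign | voices=[84 64 65 78]
Op 10: note_on(75): all voices busy, STEAL voice 0 (pitch 84, oldest) -> assign | voices=[75 64 65 78]
Op 11: note_on(79): all voices busy, STEAL voice 2 (pitch 65, oldest) -> assign | voices=[75 64 79 78]
Op 12: note_on(88): all voices busy, STEAL voice 1 (pitch 64, oldest) -> assign | voices=[75 88 79 78]
Op 13: note_on(67): all voices busy, STEAL voice 3 (pitch 78, oldest) -> assign | voices=[75 88 79 67]
Op 14: note_on(74): all voices busy, STEAL voice 0 (pitch 75, oldest) -> assign | voices=[74 88 79 67]

Answer: 8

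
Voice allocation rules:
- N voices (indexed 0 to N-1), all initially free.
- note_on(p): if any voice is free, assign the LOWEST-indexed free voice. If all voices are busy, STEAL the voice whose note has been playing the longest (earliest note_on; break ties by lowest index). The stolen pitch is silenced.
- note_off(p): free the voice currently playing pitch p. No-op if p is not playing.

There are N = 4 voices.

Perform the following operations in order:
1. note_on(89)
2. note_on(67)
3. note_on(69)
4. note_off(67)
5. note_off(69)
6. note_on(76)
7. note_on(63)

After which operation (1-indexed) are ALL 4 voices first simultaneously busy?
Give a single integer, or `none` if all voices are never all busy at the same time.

Op 1: note_on(89): voice 0 is free -> assigned | voices=[89 - - -]
Op 2: note_on(67): voice 1 is free -> assigned | voices=[89 67 - -]
Op 3: note_on(69): voice 2 is free -> assigned | voices=[89 67 69 -]
Op 4: note_off(67): free voice 1 | voices=[89 - 69 -]
Op 5: note_off(69): free voice 2 | voices=[89 - - -]
Op 6: note_on(76): voice 1 is free -> assigned | voices=[89 76 - -]
Op 7: note_on(63): voice 2 is free -> assigned | voices=[89 76 63 -]

Answer: none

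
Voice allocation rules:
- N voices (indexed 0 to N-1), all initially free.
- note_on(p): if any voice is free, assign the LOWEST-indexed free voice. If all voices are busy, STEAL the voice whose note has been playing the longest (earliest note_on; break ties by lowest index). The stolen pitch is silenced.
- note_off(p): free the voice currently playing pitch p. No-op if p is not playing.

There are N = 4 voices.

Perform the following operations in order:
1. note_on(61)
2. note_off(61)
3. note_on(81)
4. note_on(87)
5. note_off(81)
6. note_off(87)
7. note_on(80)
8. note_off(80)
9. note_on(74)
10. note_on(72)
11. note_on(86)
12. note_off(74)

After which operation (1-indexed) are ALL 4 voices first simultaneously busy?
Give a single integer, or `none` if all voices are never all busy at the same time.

Op 1: note_on(61): voice 0 is free -> assigned | voices=[61 - - -]
Op 2: note_off(61): free voice 0 | voices=[- - - -]
Op 3: note_on(81): voice 0 is free -> assigned | voices=[81 - - -]
Op 4: note_on(87): voice 1 is free -> assigned | voices=[81 87 - -]
Op 5: note_off(81): free voice 0 | voices=[- 87 - -]
Op 6: note_off(87): free voice 1 | voices=[- - - -]
Op 7: note_on(80): voice 0 is free -> assigned | voices=[80 - - -]
Op 8: note_off(80): free voice 0 | voices=[- - - -]
Op 9: note_on(74): voice 0 is free -> assigned | voices=[74 - - -]
Op 10: note_on(72): voice 1 is free -> assigned | voices=[74 72 - -]
Op 11: note_on(86): voice 2 is free -> assigned | voices=[74 72 86 -]
Op 12: note_off(74): free voice 0 | voices=[- 72 86 -]

Answer: none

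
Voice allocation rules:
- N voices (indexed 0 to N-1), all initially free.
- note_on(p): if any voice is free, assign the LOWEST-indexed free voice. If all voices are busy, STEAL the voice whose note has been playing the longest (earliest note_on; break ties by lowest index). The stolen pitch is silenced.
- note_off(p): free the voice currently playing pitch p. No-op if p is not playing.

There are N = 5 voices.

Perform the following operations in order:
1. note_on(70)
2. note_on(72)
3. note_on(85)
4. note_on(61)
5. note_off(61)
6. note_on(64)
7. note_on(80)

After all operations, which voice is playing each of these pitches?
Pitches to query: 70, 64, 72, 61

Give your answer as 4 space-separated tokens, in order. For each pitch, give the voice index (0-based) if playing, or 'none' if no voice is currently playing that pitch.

Op 1: note_on(70): voice 0 is free -> assigned | voices=[70 - - - -]
Op 2: note_on(72): voice 1 is free -> assigned | voices=[70 72 - - -]
Op 3: note_on(85): voice 2 is free -> assigned | voices=[70 72 85 - -]
Op 4: note_on(61): voice 3 is free -> assigned | voices=[70 72 85 61 -]
Op 5: note_off(61): free voice 3 | voices=[70 72 85 - -]
Op 6: note_on(64): voice 3 is free -> assigned | voices=[70 72 85 64 -]
Op 7: note_on(80): voice 4 is free -> assigned | voices=[70 72 85 64 80]

Answer: 0 3 1 none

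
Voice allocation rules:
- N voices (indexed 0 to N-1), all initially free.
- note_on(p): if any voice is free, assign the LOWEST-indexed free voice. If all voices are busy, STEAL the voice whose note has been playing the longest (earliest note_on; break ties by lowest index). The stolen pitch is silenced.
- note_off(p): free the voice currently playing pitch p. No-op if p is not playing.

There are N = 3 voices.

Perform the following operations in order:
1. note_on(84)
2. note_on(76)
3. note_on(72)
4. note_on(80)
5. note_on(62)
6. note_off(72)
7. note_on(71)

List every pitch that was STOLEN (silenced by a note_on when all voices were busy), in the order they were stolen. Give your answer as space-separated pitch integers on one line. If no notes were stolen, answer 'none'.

Op 1: note_on(84): voice 0 is free -> assigned | voices=[84 - -]
Op 2: note_on(76): voice 1 is free -> assigned | voices=[84 76 -]
Op 3: note_on(72): voice 2 is free -> assigned | voices=[84 76 72]
Op 4: note_on(80): all voices busy, STEAL voice 0 (pitch 84, oldest) -> assign | voices=[80 76 72]
Op 5: note_on(62): all voices busy, STEAL voice 1 (pitch 76, oldest) -> assign | voices=[80 62 72]
Op 6: note_off(72): free voice 2 | voices=[80 62 -]
Op 7: note_on(71): voice 2 is free -> assigned | voices=[80 62 71]

Answer: 84 76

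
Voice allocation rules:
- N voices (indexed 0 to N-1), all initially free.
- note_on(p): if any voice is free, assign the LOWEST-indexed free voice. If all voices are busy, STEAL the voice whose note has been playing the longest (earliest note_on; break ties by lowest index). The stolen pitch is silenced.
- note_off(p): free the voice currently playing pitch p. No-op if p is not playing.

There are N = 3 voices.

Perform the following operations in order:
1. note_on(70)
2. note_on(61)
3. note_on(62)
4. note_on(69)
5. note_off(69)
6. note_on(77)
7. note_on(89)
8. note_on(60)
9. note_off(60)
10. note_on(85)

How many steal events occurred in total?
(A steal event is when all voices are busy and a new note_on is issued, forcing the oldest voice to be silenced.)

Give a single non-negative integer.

Op 1: note_on(70): voice 0 is free -> assigned | voices=[70 - -]
Op 2: note_on(61): voice 1 is free -> assigned | voices=[70 61 -]
Op 3: note_on(62): voice 2 is free -> assigned | voices=[70 61 62]
Op 4: note_on(69): all voices busy, STEAL voice 0 (pitch 70, oldest) -> assign | voices=[69 61 62]
Op 5: note_off(69): free voice 0 | voices=[- 61 62]
Op 6: note_on(77): voice 0 is free -> assigned | voices=[77 61 62]
Op 7: note_on(89): all voices busy, STEAL voice 1 (pitch 61, oldest) -> assign | voices=[77 89 62]
Op 8: note_on(60): all voices busy, STEAL voice 2 (pitch 62, oldest) -> assign | voices=[77 89 60]
Op 9: note_off(60): free voice 2 | voices=[77 89 -]
Op 10: note_on(85): voice 2 is free -> assigned | voices=[77 89 85]

Answer: 3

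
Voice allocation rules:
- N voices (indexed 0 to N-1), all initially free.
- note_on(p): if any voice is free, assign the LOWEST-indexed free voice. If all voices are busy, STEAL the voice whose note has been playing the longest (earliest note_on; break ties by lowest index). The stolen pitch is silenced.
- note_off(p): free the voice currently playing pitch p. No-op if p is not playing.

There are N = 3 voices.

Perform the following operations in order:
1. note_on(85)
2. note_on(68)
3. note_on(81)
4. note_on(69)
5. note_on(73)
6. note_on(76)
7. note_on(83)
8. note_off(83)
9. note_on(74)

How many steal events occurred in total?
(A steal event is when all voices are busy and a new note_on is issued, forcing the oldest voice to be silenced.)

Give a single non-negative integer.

Op 1: note_on(85): voice 0 is free -> assigned | voices=[85 - -]
Op 2: note_on(68): voice 1 is free -> assigned | voices=[85 68 -]
Op 3: note_on(81): voice 2 is free -> assigned | voices=[85 68 81]
Op 4: note_on(69): all voices busy, STEAL voice 0 (pitch 85, oldest) -> assign | voices=[69 68 81]
Op 5: note_on(73): all voices busy, STEAL voice 1 (pitch 68, oldest) -> assign | voices=[69 73 81]
Op 6: note_on(76): all voices busy, STEAL voice 2 (pitch 81, oldest) -> assign | voices=[69 73 76]
Op 7: note_on(83): all voices busy, STEAL voice 0 (pitch 69, oldest) -> assign | voices=[83 73 76]
Op 8: note_off(83): free voice 0 | voices=[- 73 76]
Op 9: note_on(74): voice 0 is free -> assigned | voices=[74 73 76]

Answer: 4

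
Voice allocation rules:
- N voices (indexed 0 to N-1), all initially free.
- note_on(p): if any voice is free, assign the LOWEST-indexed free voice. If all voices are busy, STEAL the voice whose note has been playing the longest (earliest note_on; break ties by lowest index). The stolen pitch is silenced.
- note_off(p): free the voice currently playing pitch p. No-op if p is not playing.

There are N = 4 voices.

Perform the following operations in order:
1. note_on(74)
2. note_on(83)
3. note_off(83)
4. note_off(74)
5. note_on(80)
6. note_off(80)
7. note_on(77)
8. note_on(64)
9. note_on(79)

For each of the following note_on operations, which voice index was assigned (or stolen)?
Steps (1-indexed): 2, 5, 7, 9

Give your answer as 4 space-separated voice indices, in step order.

Answer: 1 0 0 2

Derivation:
Op 1: note_on(74): voice 0 is free -> assigned | voices=[74 - - -]
Op 2: note_on(83): voice 1 is free -> assigned | voices=[74 83 - -]
Op 3: note_off(83): free voice 1 | voices=[74 - - -]
Op 4: note_off(74): free voice 0 | voices=[- - - -]
Op 5: note_on(80): voice 0 is free -> assigned | voices=[80 - - -]
Op 6: note_off(80): free voice 0 | voices=[- - - -]
Op 7: note_on(77): voice 0 is free -> assigned | voices=[77 - - -]
Op 8: note_on(64): voice 1 is free -> assigned | voices=[77 64 - -]
Op 9: note_on(79): voice 2 is free -> assigned | voices=[77 64 79 -]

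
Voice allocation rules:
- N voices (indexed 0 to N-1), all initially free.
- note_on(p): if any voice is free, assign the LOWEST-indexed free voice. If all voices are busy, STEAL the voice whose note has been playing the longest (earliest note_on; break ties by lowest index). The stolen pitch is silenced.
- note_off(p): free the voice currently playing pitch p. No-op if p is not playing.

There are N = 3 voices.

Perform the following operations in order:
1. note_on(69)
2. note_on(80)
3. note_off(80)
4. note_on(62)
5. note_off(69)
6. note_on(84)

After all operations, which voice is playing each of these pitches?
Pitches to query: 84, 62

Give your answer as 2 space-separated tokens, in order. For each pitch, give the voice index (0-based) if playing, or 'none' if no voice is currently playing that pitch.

Op 1: note_on(69): voice 0 is free -> assigned | voices=[69 - -]
Op 2: note_on(80): voice 1 is free -> assigned | voices=[69 80 -]
Op 3: note_off(80): free voice 1 | voices=[69 - -]
Op 4: note_on(62): voice 1 is free -> assigned | voices=[69 62 -]
Op 5: note_off(69): free voice 0 | voices=[- 62 -]
Op 6: note_on(84): voice 0 is free -> assigned | voices=[84 62 -]

Answer: 0 1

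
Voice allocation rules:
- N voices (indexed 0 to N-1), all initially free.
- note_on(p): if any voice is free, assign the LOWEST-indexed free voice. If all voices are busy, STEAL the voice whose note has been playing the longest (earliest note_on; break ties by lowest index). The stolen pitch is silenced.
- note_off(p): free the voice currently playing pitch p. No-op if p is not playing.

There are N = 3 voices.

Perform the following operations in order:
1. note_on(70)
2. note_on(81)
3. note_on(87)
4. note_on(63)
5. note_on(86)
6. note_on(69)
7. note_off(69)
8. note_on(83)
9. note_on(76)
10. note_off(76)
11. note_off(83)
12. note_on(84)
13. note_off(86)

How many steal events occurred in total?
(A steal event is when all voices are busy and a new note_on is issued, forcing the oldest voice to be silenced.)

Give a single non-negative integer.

Answer: 4

Derivation:
Op 1: note_on(70): voice 0 is free -> assigned | voices=[70 - -]
Op 2: note_on(81): voice 1 is free -> assigned | voices=[70 81 -]
Op 3: note_on(87): voice 2 is free -> assigned | voices=[70 81 87]
Op 4: note_on(63): all voices busy, STEAL voice 0 (pitch 70, oldest) -> assign | voices=[63 81 87]
Op 5: note_on(86): all voices busy, STEAL voice 1 (pitch 81, oldest) -> assign | voices=[63 86 87]
Op 6: note_on(69): all voices busy, STEAL voice 2 (pitch 87, oldest) -> assign | voices=[63 86 69]
Op 7: note_off(69): free voice 2 | voices=[63 86 -]
Op 8: note_on(83): voice 2 is free -> assigned | voices=[63 86 83]
Op 9: note_on(76): all voices busy, STEAL voice 0 (pitch 63, oldest) -> assign | voices=[76 86 83]
Op 10: note_off(76): free voice 0 | voices=[- 86 83]
Op 11: note_off(83): free voice 2 | voices=[- 86 -]
Op 12: note_on(84): voice 0 is free -> assigned | voices=[84 86 -]
Op 13: note_off(86): free voice 1 | voices=[84 - -]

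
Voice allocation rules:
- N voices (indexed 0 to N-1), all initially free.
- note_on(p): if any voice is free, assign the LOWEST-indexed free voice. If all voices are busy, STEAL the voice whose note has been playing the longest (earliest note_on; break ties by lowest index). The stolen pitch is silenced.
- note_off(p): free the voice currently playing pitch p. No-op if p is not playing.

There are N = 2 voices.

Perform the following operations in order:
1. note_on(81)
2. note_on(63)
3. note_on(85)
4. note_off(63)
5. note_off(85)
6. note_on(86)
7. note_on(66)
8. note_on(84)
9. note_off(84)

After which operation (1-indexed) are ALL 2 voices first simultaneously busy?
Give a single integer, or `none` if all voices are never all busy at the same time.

Answer: 2

Derivation:
Op 1: note_on(81): voice 0 is free -> assigned | voices=[81 -]
Op 2: note_on(63): voice 1 is free -> assigned | voices=[81 63]
Op 3: note_on(85): all voices busy, STEAL voice 0 (pitch 81, oldest) -> assign | voices=[85 63]
Op 4: note_off(63): free voice 1 | voices=[85 -]
Op 5: note_off(85): free voice 0 | voices=[- -]
Op 6: note_on(86): voice 0 is free -> assigned | voices=[86 -]
Op 7: note_on(66): voice 1 is free -> assigned | voices=[86 66]
Op 8: note_on(84): all voices busy, STEAL voice 0 (pitch 86, oldest) -> assign | voices=[84 66]
Op 9: note_off(84): free voice 0 | voices=[- 66]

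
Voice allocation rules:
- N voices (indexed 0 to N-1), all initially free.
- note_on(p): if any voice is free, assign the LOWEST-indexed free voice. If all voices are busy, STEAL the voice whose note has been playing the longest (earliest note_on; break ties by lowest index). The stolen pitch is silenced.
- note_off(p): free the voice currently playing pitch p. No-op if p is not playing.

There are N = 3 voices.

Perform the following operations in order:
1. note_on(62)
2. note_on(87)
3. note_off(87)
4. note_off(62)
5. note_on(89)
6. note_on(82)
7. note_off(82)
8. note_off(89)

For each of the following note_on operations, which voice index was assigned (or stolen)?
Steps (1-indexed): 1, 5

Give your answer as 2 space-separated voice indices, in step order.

Op 1: note_on(62): voice 0 is free -> assigned | voices=[62 - -]
Op 2: note_on(87): voice 1 is free -> assigned | voices=[62 87 -]
Op 3: note_off(87): free voice 1 | voices=[62 - -]
Op 4: note_off(62): free voice 0 | voices=[- - -]
Op 5: note_on(89): voice 0 is free -> assigned | voices=[89 - -]
Op 6: note_on(82): voice 1 is free -> assigned | voices=[89 82 -]
Op 7: note_off(82): free voice 1 | voices=[89 - -]
Op 8: note_off(89): free voice 0 | voices=[- - -]

Answer: 0 0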